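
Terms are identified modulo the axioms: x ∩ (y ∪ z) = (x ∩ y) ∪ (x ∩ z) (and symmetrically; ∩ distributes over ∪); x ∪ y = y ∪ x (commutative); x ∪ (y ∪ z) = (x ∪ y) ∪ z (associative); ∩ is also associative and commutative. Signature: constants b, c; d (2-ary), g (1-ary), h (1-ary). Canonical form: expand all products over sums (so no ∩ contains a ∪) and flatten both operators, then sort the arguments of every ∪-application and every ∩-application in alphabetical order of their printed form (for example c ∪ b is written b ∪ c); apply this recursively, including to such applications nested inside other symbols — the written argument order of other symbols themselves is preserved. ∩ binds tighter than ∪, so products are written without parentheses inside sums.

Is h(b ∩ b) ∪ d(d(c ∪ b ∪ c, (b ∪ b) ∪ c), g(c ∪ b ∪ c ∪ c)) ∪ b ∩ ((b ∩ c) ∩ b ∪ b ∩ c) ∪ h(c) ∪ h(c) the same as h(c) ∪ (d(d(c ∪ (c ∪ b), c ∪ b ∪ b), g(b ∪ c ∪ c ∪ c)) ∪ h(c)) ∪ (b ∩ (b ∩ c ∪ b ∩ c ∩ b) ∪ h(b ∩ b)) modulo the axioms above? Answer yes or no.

Answer: yes — both canonical forms are b ∩ b ∩ b ∩ c ∪ b ∩ b ∩ c ∪ d(d(b ∪ c ∪ c, b ∪ b ∪ c), g(b ∪ c ∪ c ∪ c)) ∪ h(b ∩ b) ∪ h(c) ∪ h(c)

Derivation:
Left:  h(b ∩ b) ∪ d(d(c ∪ b ∪ c, (b ∪ b) ∪ c), g(c ∪ b ∪ c ∪ c)) ∪ b ∩ ((b ∩ c) ∩ b ∪ b ∩ c) ∪ h(c) ∪ h(c)
  Distribute:  h(b ∩ b) ∪ d(d(b ∪ c ∪ c, b ∪ b ∪ c), g(b ∪ c ∪ c ∪ c)) ∪ b ∩ b ∩ b ∩ c ∪ b ∩ b ∩ c ∪ h(c) ∪ h(c)
  Order the arguments:  b ∩ b ∩ b ∩ c ∪ b ∩ b ∩ c ∪ d(d(b ∪ c ∪ c, b ∪ b ∪ c), g(b ∪ c ∪ c ∪ c)) ∪ h(b ∩ b) ∪ h(c) ∪ h(c)
Right:  h(c) ∪ (d(d(c ∪ (c ∪ b), c ∪ b ∪ b), g(b ∪ c ∪ c ∪ c)) ∪ h(c)) ∪ (b ∩ (b ∩ c ∪ b ∩ c ∩ b) ∪ h(b ∩ b))
  Expand:  h(c) ∪ d(d(b ∪ c ∪ c, b ∪ b ∪ c), g(b ∪ c ∪ c ∪ c)) ∪ h(c) ∪ b ∩ b ∩ c ∪ b ∩ b ∩ b ∩ c ∪ h(b ∩ b)
  Order the arguments:  b ∩ b ∩ b ∩ c ∪ b ∩ b ∩ c ∪ d(d(b ∪ c ∪ c, b ∪ b ∪ c), g(b ∪ c ∪ c ∪ c)) ∪ h(b ∩ b) ∪ h(c) ∪ h(c)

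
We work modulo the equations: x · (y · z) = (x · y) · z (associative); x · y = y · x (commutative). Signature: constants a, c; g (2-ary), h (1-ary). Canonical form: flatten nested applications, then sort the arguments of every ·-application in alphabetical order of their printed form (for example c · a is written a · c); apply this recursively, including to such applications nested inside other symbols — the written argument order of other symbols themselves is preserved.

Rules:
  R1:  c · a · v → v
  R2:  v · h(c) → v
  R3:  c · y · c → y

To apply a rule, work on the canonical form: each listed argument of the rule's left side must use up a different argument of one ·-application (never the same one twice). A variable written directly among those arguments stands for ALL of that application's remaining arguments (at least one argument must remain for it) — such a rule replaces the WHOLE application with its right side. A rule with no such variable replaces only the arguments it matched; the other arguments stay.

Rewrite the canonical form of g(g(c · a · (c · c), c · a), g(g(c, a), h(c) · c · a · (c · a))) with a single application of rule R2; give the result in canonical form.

Answer: g(g(a · c · c · c, a · c), g(g(c, a), a · a · c · c))

Derivation:
Canonical form:  g(g(a · c · c · c, a · c), g(g(c, a), a · a · c · c · h(c)))
Apply R2:  consuming h(c);  v := a · a · c · c
The variable takes the whole remainder — replace the entire application.
Result:  g(g(a · c · c · c, a · c), g(g(c, a), a · a · c · c))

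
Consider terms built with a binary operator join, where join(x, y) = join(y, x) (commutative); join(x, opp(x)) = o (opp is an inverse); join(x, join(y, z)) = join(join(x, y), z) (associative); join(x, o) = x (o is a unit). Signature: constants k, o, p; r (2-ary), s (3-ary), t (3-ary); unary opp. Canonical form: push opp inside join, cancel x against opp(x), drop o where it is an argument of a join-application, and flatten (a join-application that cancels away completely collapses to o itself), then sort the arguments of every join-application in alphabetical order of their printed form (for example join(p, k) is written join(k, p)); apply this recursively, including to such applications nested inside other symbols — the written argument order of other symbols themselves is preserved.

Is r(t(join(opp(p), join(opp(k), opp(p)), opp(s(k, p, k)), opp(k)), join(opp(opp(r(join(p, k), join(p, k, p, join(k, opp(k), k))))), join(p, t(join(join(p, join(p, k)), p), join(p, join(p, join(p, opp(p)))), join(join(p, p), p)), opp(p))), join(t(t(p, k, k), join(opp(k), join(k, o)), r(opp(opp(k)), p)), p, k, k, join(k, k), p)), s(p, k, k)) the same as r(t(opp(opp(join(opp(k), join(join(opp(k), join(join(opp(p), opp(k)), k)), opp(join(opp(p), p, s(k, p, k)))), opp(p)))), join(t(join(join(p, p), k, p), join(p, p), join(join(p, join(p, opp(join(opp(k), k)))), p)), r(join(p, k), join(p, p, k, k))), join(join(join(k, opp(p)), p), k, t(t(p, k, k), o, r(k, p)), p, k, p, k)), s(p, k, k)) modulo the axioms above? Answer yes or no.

Answer: yes — both canonical forms are r(t(join(opp(k), opp(k), opp(p), opp(p), opp(s(k, p, k))), join(r(join(k, p), join(k, k, p, p)), t(join(k, p, p, p), join(p, p), join(p, p, p))), join(k, k, k, k, p, p, t(t(p, k, k), o, r(k, p)))), s(p, k, k))

Derivation:
Left:  r(t(join(opp(p), join(opp(k), opp(p)), opp(s(k, p, k)), opp(k)), join(opp(opp(r(join(p, k), join(p, k, p, join(k, opp(k), k))))), join(p, t(join(join(p, join(p, k)), p), join(p, join(p, join(p, opp(p)))), join(join(p, p), p)), opp(p))), join(t(t(p, k, k), join(opp(k), join(k, o)), r(opp(opp(k)), p)), p, k, k, join(k, k), p)), s(p, k, k))
  Descend into:  join(opp(opp(r(join(p, k), join(p, k, p, join(k, opp(k), k))))), join(p, t(join(join(p, join(p, k)), p), join(p, join(p, join(p, opp(p)))), join(join(p, p), p)), opp(p)))
  Push opp inside:  distribute opp over join and collapse double opp
  Inverses cancel:  p cancels
  Combine occurrences:  join(r(join(k, p), join(k, k, p, p)), t(join(k, p, p, p), join(p, p), join(p, p, p)))
  Reassemble:  r(t(join(opp(k), opp(k), opp(p), opp(p), opp(s(k, p, k))), join(r(join(k, p), join(k, k, p, p)), t(join(k, p, p, p), join(p, p), join(p, p, p))), join(k, k, k, k, p, p, t(t(p, k, k), o, r(k, p)))), s(p, k, k))
Right:  r(t(opp(opp(join(opp(k), join(join(opp(k), join(join(opp(p), opp(k)), k)), opp(join(opp(p), p, s(k, p, k)))), opp(p)))), join(t(join(join(p, p), k, p), join(p, p), join(join(p, join(p, opp(join(opp(k), k)))), p)), r(join(p, k), join(p, p, k, k))), join(join(join(k, opp(p)), p), k, t(t(p, k, k), o, r(k, p)), p, k, p, k)), s(p, k, k))
  Focus inside:  join(t(join(join(p, p), k, p), join(p, p), join(join(p, join(p, opp(join(opp(k), k)))), p)), r(join(p, k), join(p, p, k, k)))
  Push opp inside:  distribute opp over join and collapse double opp
  Combine occurrences:  join(t(join(k, p, p, p), join(p, p), join(p, p, p)), r(join(k, p), join(k, k, p, p)))
  Sort arguments:  join(r(join(k, p), join(k, k, p, p)), t(join(k, p, p, p), join(p, p), join(p, p, p)))
  Rebuild:  r(t(join(opp(k), opp(k), opp(p), opp(p), opp(s(k, p, k))), join(r(join(k, p), join(k, k, p, p)), t(join(k, p, p, p), join(p, p), join(p, p, p))), join(k, k, k, k, p, p, t(t(p, k, k), o, r(k, p)))), s(p, k, k))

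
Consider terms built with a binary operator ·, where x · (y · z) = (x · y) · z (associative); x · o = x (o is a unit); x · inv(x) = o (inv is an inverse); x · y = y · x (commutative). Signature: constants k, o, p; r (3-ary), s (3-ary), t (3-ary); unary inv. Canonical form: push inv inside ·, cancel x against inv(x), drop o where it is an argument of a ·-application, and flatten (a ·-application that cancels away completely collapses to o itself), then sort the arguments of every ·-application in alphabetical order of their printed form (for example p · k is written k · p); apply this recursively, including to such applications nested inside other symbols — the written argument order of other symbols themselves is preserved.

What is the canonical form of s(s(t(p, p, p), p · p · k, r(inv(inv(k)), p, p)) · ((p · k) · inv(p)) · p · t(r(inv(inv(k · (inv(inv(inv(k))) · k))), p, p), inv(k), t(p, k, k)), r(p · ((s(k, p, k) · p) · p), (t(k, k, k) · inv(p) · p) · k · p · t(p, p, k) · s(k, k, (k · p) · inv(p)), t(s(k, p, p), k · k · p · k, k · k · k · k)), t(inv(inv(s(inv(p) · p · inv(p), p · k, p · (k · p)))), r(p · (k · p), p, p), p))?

Answer: s(k · p · s(t(p, p, p), k · p · p, r(k, p, p)) · t(r(k, p, p), inv(k), t(p, k, k)), r(p · p · p · s(k, p, k), k · p · s(k, k, k) · t(k, k, k) · t(p, p, k), t(s(k, p, p), k · k · k · p, k · k · k · k)), t(s(inv(p), k · p, k · p · p), r(k · p · p, p, p), p))

Derivation:
Work inside:  s(t(p, p, p), p · p · k, r(inv(inv(k)), p, p)) · ((p · k) · inv(p)) · p · t(r(inv(inv(k · (inv(inv(inv(k))) · k))), p, p), inv(k), t(p, k, k))
Push inv inside:  distribute inv over · and collapse double inv
Combine occurrences:  s(t(p, p, p), k · p · p, r(k, p, p)) · p · k · t(r(k, p, p), inv(k), t(p, k, k))
Order the arguments:  k · p · s(t(p, p, p), k · p · p, r(k, p, p)) · t(r(k, p, p), inv(k), t(p, k, k))
Reassemble:  s(k · p · s(t(p, p, p), k · p · p, r(k, p, p)) · t(r(k, p, p), inv(k), t(p, k, k)), r(p · p · p · s(k, p, k), k · p · s(k, k, k) · t(k, k, k) · t(p, p, k), t(s(k, p, p), k · k · k · p, k · k · k · k)), t(s(inv(p), k · p, k · p · p), r(k · p · p, p, p), p))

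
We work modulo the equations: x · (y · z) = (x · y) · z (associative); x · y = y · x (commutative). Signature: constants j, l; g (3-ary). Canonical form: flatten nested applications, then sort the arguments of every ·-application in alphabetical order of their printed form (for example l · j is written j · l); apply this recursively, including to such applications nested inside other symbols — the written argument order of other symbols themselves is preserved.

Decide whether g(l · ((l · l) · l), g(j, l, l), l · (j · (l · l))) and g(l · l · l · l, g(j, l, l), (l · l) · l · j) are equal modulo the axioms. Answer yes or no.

Answer: yes — both canonical forms are g(l · l · l · l, g(j, l, l), j · l · l · l)

Derivation:
Left:  g(l · ((l · l) · l), g(j, l, l), l · (j · (l · l)))
  Work inside:  l · (j · (l · l))
  Merge nested applications:  l · j · l · l
  Sort:  j · l · l · l
  Reassemble:  g(l · l · l · l, g(j, l, l), j · l · l · l)
Right:  g(l · l · l · l, g(j, l, l), (l · l) · l · j)
  Focus inside:  (l · l) · l · j
  Un-nest:  l · l · l · j
  Sort arguments:  j · l · l · l
  Put back:  g(l · l · l · l, g(j, l, l), j · l · l · l)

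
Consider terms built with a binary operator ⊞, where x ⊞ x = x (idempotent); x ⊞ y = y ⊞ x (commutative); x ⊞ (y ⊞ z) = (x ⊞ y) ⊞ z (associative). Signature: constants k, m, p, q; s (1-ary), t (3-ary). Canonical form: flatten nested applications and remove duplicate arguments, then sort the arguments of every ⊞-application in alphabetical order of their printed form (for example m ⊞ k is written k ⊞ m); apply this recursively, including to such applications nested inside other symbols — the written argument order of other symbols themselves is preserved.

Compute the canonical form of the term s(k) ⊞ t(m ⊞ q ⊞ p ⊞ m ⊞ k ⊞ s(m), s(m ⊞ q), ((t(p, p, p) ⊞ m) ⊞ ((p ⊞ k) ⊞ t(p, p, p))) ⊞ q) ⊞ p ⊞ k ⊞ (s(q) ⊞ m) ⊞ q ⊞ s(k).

Answer: k ⊞ m ⊞ p ⊞ q ⊞ s(k) ⊞ s(q) ⊞ t(k ⊞ m ⊞ p ⊞ q ⊞ s(m), s(m ⊞ q), k ⊞ m ⊞ p ⊞ q ⊞ t(p, p, p))

Derivation:
Flatten:  s(k) ⊞ t(m ⊞ q ⊞ p ⊞ m ⊞ k ⊞ s(m), s(m ⊞ q), ((t(p, p, p) ⊞ m) ⊞ ((p ⊞ k) ⊞ t(p, p, p))) ⊞ q) ⊞ p ⊞ k ⊞ s(q) ⊞ m ⊞ q ⊞ s(k)
Simplify inside:  t(m ⊞ q ⊞ p ⊞ m ⊞ k ⊞ s(m), s(m ⊞ q), ((t(p, p, p) ⊞ m) ⊞ ((p ⊞ k) ⊞ t(p, p, p))) ⊞ q)  →  t(k ⊞ m ⊞ p ⊞ q ⊞ s(m), s(m ⊞ q), k ⊞ m ⊞ p ⊞ q ⊞ t(p, p, p))
Deduplicate:  drop duplicate s(k)
Order the arguments:  k ⊞ m ⊞ p ⊞ q ⊞ s(k) ⊞ s(q) ⊞ t(k ⊞ m ⊞ p ⊞ q ⊞ s(m), s(m ⊞ q), k ⊞ m ⊞ p ⊞ q ⊞ t(p, p, p))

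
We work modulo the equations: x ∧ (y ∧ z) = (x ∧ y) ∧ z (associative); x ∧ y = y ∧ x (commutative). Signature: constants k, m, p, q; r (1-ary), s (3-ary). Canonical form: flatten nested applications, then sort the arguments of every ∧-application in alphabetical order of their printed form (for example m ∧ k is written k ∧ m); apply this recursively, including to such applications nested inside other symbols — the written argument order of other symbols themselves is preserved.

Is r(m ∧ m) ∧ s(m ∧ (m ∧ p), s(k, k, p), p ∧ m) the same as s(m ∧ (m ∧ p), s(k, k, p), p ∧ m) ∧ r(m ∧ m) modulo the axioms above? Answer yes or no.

Answer: yes — both canonical forms are r(m ∧ m) ∧ s(m ∧ m ∧ p, s(k, k, p), m ∧ p)

Derivation:
Left:  r(m ∧ m) ∧ s(m ∧ (m ∧ p), s(k, k, p), p ∧ m)
  Canonicalize subterm:  s(m ∧ (m ∧ p), s(k, k, p), p ∧ m)  →  s(m ∧ m ∧ p, s(k, k, p), m ∧ p)
  Sort arguments:  r(m ∧ m) ∧ s(m ∧ m ∧ p, s(k, k, p), m ∧ p)
Right:  s(m ∧ (m ∧ p), s(k, k, p), p ∧ m) ∧ r(m ∧ m)
  Simplify inside:  s(m ∧ (m ∧ p), s(k, k, p), p ∧ m)  →  s(m ∧ m ∧ p, s(k, k, p), m ∧ p)
  Sort:  r(m ∧ m) ∧ s(m ∧ m ∧ p, s(k, k, p), m ∧ p)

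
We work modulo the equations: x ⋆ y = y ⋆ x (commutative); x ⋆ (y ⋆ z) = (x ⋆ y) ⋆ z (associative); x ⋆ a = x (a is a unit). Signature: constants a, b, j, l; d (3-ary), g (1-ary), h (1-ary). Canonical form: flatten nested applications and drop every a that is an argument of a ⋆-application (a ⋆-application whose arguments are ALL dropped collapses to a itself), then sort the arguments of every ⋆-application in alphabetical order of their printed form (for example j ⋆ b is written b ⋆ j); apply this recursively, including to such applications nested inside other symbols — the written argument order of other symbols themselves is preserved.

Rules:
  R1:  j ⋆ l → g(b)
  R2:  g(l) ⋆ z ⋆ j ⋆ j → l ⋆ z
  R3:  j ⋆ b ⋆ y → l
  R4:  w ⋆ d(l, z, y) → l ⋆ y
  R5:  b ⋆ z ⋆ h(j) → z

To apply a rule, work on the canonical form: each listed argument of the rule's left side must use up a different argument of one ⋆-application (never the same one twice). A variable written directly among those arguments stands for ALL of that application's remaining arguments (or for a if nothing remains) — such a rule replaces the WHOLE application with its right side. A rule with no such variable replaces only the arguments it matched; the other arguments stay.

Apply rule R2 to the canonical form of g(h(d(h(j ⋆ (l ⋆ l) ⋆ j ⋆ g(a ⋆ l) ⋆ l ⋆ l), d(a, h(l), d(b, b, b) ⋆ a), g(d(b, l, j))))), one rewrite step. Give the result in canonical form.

Canonical form:  g(h(d(h(g(l) ⋆ j ⋆ j ⋆ l ⋆ l ⋆ l ⋆ l), d(a, h(l), d(b, b, b)), g(d(b, l, j)))))
Match R2:  consume g(l), j, j;  z := l ⋆ l ⋆ l ⋆ l
The extension variable absorbs all remaining arguments, so the whole application is rewritten.
Result:  g(h(d(h(l ⋆ l ⋆ l ⋆ l ⋆ l), d(a, h(l), d(b, b, b)), g(d(b, l, j)))))

Answer: g(h(d(h(l ⋆ l ⋆ l ⋆ l ⋆ l), d(a, h(l), d(b, b, b)), g(d(b, l, j)))))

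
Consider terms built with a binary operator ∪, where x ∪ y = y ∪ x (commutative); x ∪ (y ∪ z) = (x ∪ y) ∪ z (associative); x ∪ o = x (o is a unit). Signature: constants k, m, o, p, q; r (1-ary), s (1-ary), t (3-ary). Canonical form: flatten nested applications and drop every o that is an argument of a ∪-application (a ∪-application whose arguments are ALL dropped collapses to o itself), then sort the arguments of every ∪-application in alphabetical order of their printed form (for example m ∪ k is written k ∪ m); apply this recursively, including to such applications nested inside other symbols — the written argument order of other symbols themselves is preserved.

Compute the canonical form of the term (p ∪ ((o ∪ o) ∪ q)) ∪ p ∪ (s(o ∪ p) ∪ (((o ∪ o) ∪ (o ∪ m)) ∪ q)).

Answer: m ∪ p ∪ p ∪ q ∪ q ∪ s(p)

Derivation:
Merge nested applications:  p ∪ o ∪ o ∪ q ∪ p ∪ s(o ∪ p) ∪ o ∪ o ∪ o ∪ m ∪ q
Simplify inside:  s(o ∪ p)  →  s(p)
Unit:  drop o (×5)
Order the arguments:  m ∪ p ∪ p ∪ q ∪ q ∪ s(p)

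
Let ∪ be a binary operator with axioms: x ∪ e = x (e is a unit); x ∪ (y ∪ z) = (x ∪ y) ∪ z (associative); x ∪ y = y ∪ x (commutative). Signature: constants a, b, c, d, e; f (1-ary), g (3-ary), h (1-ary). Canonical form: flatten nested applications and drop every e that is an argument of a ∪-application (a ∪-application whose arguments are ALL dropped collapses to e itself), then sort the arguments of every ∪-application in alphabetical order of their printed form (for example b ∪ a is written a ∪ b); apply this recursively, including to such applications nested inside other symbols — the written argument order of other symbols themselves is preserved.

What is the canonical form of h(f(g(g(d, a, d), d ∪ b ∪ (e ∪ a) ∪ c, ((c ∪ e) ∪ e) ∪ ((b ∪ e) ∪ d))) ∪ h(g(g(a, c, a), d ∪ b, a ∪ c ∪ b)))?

Descend into:  f(g(g(d, a, d), d ∪ b ∪ (e ∪ a) ∪ c, ((c ∪ e) ∪ e) ∪ ((b ∪ e) ∪ d))) ∪ h(g(g(a, c, a), d ∪ b, a ∪ c ∪ b))
Simplify inside:  f(g(g(d, a, d), d ∪ b ∪ (e ∪ a) ∪ c, ((c ∪ e) ∪ e) ∪ ((b ∪ e) ∪ d)))  →  f(g(g(d, a, d), a ∪ b ∪ c ∪ d, b ∪ c ∪ d))
Inside:  h(g(g(a, c, a), d ∪ b, a ∪ c ∪ b))  →  h(g(g(a, c, a), b ∪ d, a ∪ b ∪ c))
Sort arguments:  f(g(g(d, a, d), a ∪ b ∪ c ∪ d, b ∪ c ∪ d)) ∪ h(g(g(a, c, a), b ∪ d, a ∪ b ∪ c))
Put back:  h(f(g(g(d, a, d), a ∪ b ∪ c ∪ d, b ∪ c ∪ d)) ∪ h(g(g(a, c, a), b ∪ d, a ∪ b ∪ c)))

Answer: h(f(g(g(d, a, d), a ∪ b ∪ c ∪ d, b ∪ c ∪ d)) ∪ h(g(g(a, c, a), b ∪ d, a ∪ b ∪ c)))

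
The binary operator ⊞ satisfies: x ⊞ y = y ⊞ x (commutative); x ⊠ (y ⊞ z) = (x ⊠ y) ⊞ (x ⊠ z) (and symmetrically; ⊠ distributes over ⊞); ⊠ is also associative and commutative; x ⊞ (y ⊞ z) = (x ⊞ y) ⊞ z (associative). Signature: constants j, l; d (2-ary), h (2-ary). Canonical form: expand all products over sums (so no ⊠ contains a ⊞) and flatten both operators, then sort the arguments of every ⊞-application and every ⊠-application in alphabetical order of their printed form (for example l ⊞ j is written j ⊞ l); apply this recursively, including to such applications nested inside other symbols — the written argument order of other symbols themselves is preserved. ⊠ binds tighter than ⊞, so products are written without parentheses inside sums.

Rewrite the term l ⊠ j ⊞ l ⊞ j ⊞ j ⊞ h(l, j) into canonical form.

Answer: h(l, j) ⊞ j ⊞ j ⊞ j ⊠ l ⊞ l

Derivation:
Flatten:  j ⊠ l ⊞ l ⊞ j ⊞ j ⊞ h(l, j)
Sort arguments:  h(l, j) ⊞ j ⊞ j ⊞ j ⊠ l ⊞ l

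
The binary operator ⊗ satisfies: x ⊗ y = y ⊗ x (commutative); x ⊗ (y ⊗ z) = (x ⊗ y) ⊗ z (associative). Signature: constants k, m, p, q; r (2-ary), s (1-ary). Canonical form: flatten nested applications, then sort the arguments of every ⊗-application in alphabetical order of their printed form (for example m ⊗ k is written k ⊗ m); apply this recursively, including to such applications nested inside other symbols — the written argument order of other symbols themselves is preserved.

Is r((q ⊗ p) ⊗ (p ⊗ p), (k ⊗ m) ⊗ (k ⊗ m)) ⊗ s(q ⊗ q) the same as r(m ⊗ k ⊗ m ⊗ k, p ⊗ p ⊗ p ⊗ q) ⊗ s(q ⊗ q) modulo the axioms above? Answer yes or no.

Answer: no — r(p ⊗ p ⊗ p ⊗ q, k ⊗ k ⊗ m ⊗ m) ⊗ s(q ⊗ q) vs r(k ⊗ k ⊗ m ⊗ m, p ⊗ p ⊗ p ⊗ q) ⊗ s(q ⊗ q)

Derivation:
Left:  r((q ⊗ p) ⊗ (p ⊗ p), (k ⊗ m) ⊗ (k ⊗ m)) ⊗ s(q ⊗ q)
  Inside:  r((q ⊗ p) ⊗ (p ⊗ p), (k ⊗ m) ⊗ (k ⊗ m))  →  r(p ⊗ p ⊗ p ⊗ q, k ⊗ k ⊗ m ⊗ m)
  Order the arguments:  r(p ⊗ p ⊗ p ⊗ q, k ⊗ k ⊗ m ⊗ m) ⊗ s(q ⊗ q)
Right:  r(m ⊗ k ⊗ m ⊗ k, p ⊗ p ⊗ p ⊗ q) ⊗ s(q ⊗ q)
  Canonicalize subterm:  r(m ⊗ k ⊗ m ⊗ k, p ⊗ p ⊗ p ⊗ q)  →  r(k ⊗ k ⊗ m ⊗ m, p ⊗ p ⊗ p ⊗ q)
  Order the arguments:  r(k ⊗ k ⊗ m ⊗ m, p ⊗ p ⊗ p ⊗ q) ⊗ s(q ⊗ q)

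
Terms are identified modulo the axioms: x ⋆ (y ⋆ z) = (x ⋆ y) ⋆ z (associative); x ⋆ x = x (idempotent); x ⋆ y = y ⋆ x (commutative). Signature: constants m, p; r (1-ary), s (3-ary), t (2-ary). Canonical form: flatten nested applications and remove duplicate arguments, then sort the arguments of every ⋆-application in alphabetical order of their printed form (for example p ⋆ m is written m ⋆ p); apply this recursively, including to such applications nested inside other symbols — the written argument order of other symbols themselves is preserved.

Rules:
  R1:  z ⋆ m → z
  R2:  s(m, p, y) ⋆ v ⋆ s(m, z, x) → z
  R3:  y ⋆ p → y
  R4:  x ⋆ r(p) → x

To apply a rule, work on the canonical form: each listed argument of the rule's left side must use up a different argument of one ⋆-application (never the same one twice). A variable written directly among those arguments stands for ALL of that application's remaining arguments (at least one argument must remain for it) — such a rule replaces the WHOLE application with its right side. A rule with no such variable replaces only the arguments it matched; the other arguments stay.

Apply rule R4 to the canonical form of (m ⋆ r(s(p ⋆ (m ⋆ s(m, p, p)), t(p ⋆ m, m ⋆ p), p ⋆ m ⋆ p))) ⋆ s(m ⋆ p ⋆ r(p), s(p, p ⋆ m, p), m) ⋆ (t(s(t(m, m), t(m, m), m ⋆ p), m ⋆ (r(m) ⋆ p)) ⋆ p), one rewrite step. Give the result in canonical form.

Answer: m ⋆ p ⋆ r(s(m ⋆ p ⋆ s(m, p, p), t(m ⋆ p, m ⋆ p), m ⋆ p)) ⋆ s(m ⋆ p, s(p, m ⋆ p, p), m) ⋆ t(s(t(m, m), t(m, m), m ⋆ p), m ⋆ p ⋆ r(m))

Derivation:
Canonical form:  m ⋆ p ⋆ r(s(m ⋆ p ⋆ s(m, p, p), t(m ⋆ p, m ⋆ p), m ⋆ p)) ⋆ s(m ⋆ p ⋆ r(p), s(p, m ⋆ p, p), m) ⋆ t(s(t(m, m), t(m, m), m ⋆ p), m ⋆ p ⋆ r(m))
R4 matches:  uses r(p);  x := m ⋆ p
The variable takes the whole remainder — replace the entire application.
New term:  m ⋆ p ⋆ r(s(m ⋆ p ⋆ s(m, p, p), t(m ⋆ p, m ⋆ p), m ⋆ p)) ⋆ s(m ⋆ p, s(p, m ⋆ p, p), m) ⋆ t(s(t(m, m), t(m, m), m ⋆ p), m ⋆ p ⋆ r(m))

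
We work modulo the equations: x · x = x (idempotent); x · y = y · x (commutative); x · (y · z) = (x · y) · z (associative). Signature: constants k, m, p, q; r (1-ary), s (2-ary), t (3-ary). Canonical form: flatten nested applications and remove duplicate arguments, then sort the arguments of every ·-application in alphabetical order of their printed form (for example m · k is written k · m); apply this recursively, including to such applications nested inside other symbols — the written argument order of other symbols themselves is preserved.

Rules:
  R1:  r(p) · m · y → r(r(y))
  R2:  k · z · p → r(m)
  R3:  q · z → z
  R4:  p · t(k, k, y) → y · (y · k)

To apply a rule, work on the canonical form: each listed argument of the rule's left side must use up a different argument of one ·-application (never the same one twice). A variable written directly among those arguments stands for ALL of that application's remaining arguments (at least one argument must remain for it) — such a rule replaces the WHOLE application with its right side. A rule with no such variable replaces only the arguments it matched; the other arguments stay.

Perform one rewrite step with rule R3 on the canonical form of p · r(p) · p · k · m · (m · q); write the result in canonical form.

Answer: k · m · p · r(p)

Derivation:
Canonical form:  k · m · p · q · r(p)
Match R3:  consume q;  z := k · m · p · r(p)
Every leftover argument binds to the variable; the entire application is replaced.
Giving:  k · m · p · r(p)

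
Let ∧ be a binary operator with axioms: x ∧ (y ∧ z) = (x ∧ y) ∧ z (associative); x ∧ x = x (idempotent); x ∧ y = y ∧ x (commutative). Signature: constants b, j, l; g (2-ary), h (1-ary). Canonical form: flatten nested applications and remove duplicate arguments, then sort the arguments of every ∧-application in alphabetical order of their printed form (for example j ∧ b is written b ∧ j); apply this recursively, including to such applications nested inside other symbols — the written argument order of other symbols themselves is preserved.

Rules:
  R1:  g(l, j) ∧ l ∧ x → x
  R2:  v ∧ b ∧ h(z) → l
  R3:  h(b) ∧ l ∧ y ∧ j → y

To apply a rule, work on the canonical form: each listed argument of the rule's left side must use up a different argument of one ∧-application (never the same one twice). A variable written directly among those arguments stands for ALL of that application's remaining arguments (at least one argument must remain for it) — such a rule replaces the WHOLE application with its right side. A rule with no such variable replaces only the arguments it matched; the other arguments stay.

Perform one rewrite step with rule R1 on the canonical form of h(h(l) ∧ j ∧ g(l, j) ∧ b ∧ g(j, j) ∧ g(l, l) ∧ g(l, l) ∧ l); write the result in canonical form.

Canonical form:  h(b ∧ g(j, j) ∧ g(l, j) ∧ g(l, l) ∧ h(l) ∧ j ∧ l)
R1 matches:  uses g(l, j), l;  x := b ∧ g(j, j) ∧ g(l, l) ∧ h(l) ∧ j
The extension variable absorbs all remaining arguments, so the whole application is rewritten.
Giving:  h(b ∧ g(j, j) ∧ g(l, l) ∧ h(l) ∧ j)

Answer: h(b ∧ g(j, j) ∧ g(l, l) ∧ h(l) ∧ j)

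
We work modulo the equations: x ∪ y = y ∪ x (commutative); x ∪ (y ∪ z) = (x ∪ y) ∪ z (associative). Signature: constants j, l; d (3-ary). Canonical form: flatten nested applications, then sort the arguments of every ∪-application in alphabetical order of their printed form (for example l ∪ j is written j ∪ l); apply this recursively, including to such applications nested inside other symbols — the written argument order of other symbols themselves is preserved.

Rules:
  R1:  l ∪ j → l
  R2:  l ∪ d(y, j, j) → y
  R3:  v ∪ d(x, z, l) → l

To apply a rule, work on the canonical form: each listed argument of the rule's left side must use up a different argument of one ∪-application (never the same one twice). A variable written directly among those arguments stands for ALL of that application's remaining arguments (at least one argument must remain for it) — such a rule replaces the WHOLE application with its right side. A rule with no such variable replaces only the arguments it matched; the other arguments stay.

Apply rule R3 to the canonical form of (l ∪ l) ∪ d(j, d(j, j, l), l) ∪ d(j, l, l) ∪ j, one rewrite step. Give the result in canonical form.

Canonical form:  d(j, d(j, j, l), l) ∪ d(j, l, l) ∪ j ∪ l ∪ l
R3 matches:  uses d(j, d(j, j, l), l);  v := d(j, l, l) ∪ j ∪ l ∪ l, x := j, z := d(j, j, l)
Every leftover argument binds to the variable; the entire application is replaced.
Giving:  l

Answer: l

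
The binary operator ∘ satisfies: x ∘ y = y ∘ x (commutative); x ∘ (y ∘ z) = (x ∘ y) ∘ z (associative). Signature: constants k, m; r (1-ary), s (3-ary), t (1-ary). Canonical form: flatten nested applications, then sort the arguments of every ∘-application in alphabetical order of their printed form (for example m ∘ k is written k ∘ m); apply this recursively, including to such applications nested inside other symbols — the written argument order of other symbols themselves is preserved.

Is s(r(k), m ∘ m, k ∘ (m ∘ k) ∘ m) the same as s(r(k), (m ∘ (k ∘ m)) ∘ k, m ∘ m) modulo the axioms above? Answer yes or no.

Answer: no — s(r(k), m ∘ m, k ∘ k ∘ m ∘ m) vs s(r(k), k ∘ k ∘ m ∘ m, m ∘ m)

Derivation:
Left:  s(r(k), m ∘ m, k ∘ (m ∘ k) ∘ m)
  Work inside:  k ∘ (m ∘ k) ∘ m
  Flatten:  k ∘ m ∘ k ∘ m
  Sort arguments:  k ∘ k ∘ m ∘ m
  Rebuild:  s(r(k), m ∘ m, k ∘ k ∘ m ∘ m)
Right:  s(r(k), (m ∘ (k ∘ m)) ∘ k, m ∘ m)
  Work inside:  (m ∘ (k ∘ m)) ∘ k
  Flatten:  m ∘ k ∘ m ∘ k
  Sort arguments:  k ∘ k ∘ m ∘ m
  Reassemble:  s(r(k), k ∘ k ∘ m ∘ m, m ∘ m)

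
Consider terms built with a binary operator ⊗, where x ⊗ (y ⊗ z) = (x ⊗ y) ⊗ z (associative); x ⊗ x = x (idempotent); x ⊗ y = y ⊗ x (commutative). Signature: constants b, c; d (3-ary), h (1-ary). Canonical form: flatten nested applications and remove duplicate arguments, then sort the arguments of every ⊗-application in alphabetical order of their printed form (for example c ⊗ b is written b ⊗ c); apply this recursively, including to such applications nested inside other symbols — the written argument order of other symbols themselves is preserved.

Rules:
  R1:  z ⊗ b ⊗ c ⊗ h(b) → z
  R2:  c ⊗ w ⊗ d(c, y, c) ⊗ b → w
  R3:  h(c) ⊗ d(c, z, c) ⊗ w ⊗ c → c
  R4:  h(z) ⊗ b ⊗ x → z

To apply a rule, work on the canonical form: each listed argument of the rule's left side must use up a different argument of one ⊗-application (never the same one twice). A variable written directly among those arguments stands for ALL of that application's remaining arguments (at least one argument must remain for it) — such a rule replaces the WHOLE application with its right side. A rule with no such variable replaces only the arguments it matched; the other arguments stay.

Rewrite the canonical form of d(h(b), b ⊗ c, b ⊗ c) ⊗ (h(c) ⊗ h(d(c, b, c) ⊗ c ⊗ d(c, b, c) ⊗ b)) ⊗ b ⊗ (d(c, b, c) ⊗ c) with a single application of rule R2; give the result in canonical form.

Answer: d(h(b), b ⊗ c, b ⊗ c) ⊗ h(b ⊗ c ⊗ d(c, b, c)) ⊗ h(c)

Derivation:
Canonical form:  b ⊗ c ⊗ d(c, b, c) ⊗ d(h(b), b ⊗ c, b ⊗ c) ⊗ h(b ⊗ c ⊗ d(c, b, c)) ⊗ h(c)
Apply R2:  consuming b, c, d(c, b, c);  w := d(h(b), b ⊗ c, b ⊗ c) ⊗ h(b ⊗ c ⊗ d(c, b, c)) ⊗ h(c), y := b
Every leftover argument binds to the variable; the entire application is replaced.
Giving:  d(h(b), b ⊗ c, b ⊗ c) ⊗ h(b ⊗ c ⊗ d(c, b, c)) ⊗ h(c)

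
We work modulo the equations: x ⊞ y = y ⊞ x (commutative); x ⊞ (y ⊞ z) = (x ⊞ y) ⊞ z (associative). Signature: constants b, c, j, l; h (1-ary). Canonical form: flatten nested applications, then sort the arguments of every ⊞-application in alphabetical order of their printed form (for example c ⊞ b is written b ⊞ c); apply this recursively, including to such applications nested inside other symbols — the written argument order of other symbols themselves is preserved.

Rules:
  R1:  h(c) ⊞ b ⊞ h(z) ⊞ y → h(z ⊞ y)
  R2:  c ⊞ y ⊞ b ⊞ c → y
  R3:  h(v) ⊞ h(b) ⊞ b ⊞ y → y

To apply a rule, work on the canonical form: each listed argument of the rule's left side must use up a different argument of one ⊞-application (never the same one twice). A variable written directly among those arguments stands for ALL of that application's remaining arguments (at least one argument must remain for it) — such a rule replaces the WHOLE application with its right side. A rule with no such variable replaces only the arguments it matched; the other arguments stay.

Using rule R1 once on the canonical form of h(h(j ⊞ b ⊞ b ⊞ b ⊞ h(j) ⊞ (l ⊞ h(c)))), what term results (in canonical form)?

Answer: h(h(h(b ⊞ b ⊞ j ⊞ j ⊞ l)))

Derivation:
Canonical form:  h(h(b ⊞ b ⊞ b ⊞ h(c) ⊞ h(j) ⊞ j ⊞ l))
Match R1:  consume b, h(c), h(j);  y := b ⊞ b ⊞ j ⊞ l, z := j
The extension variable absorbs all remaining arguments, so the whole application is rewritten.
Giving:  h(h(h(b ⊞ b ⊞ j ⊞ j ⊞ l)))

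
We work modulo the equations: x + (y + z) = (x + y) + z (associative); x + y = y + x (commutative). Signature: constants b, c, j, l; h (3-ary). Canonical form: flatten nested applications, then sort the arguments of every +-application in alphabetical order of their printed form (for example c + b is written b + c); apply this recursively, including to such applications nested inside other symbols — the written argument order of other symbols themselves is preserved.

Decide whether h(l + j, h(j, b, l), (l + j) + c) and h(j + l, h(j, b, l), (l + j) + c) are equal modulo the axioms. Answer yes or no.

Left:  h(l + j, h(j, b, l), (l + j) + c)
  Focus inside:  (l + j) + c
  Merge nested applications:  l + j + c
  Order the arguments:  c + j + l
  Reassemble:  h(j + l, h(j, b, l), c + j + l)
Right:  h(j + l, h(j, b, l), (l + j) + c)
  Work inside:  (l + j) + c
  Merge nested applications:  l + j + c
  Sort:  c + j + l
  Reassemble:  h(j + l, h(j, b, l), c + j + l)

Answer: yes — both canonical forms are h(j + l, h(j, b, l), c + j + l)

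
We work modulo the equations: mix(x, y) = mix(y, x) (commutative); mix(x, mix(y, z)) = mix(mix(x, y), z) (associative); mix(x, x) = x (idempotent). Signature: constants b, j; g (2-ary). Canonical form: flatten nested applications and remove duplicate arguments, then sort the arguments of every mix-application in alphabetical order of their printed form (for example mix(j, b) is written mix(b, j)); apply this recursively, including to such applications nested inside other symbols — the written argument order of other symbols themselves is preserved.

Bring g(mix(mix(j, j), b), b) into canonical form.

Answer: g(mix(b, j), b)

Derivation:
Focus inside:  mix(mix(j, j), b)
Un-nest:  mix(j, j, b)
Deduplicate:  drop duplicate j
Order the arguments:  mix(b, j)
Put back:  g(mix(b, j), b)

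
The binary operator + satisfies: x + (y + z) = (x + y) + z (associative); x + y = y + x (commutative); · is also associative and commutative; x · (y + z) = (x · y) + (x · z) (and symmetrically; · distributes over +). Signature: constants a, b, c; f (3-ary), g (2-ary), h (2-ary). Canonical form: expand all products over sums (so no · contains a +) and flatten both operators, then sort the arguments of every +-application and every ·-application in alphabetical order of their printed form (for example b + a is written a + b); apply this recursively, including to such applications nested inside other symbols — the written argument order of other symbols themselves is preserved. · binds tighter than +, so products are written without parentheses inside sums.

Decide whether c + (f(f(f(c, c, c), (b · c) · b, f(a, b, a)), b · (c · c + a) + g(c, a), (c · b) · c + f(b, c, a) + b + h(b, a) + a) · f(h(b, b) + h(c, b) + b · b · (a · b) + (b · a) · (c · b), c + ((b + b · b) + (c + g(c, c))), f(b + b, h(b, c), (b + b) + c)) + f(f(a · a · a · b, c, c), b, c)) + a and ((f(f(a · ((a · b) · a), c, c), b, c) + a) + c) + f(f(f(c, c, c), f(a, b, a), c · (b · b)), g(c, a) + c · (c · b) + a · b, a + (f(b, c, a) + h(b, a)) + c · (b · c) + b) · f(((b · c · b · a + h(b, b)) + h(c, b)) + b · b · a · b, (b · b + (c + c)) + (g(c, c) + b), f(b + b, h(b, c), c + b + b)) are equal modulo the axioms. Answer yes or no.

Left:  c + (f(f(f(c, c, c), (b · c) · b, f(a, b, a)), b · (c · c + a) + g(c, a), (c · b) · c + f(b, c, a) + b + h(b, a) + a) · f(h(b, b) + h(c, b) + b · b · (a · b) + (b · a) · (c · b), c + ((b + b · b) + (c + g(c, c))), f(b + b, h(b, c), (b + b) + c)) + f(f(a · a · a · b, c, c), b, c)) + a
  Distribute:  c + f(a · b · b · b + a · b · b · c + h(b, b) + h(c, b), b + b · b + c + c + g(c, c), f(b + b, h(b, c), b + b + c)) · f(f(f(c, c, c), b · b · c, f(a, b, a)), a · b + b · c · c + g(c, a), a + b + b · c · c + f(b, c, a) + h(b, a)) + f(f(a · a · a · b, c, c), b, c) + a
  Sort arguments:  a + c + f(a · b · b · b + a · b · b · c + h(b, b) + h(c, b), b + b · b + c + c + g(c, c), f(b + b, h(b, c), b + b + c)) · f(f(f(c, c, c), b · b · c, f(a, b, a)), a · b + b · c · c + g(c, a), a + b + b · c · c + f(b, c, a) + h(b, a)) + f(f(a · a · a · b, c, c), b, c)
Right:  ((f(f(a · ((a · b) · a), c, c), b, c) + a) + c) + f(f(f(c, c, c), f(a, b, a), c · (b · b)), g(c, a) + c · (c · b) + a · b, a + (f(b, c, a) + h(b, a)) + c · (b · c) + b) · f(((b · c · b · a + h(b, b)) + h(c, b)) + b · b · a · b, (b · b + (c + c)) + (g(c, c) + b), f(b + b, h(b, c), c + b + b))
  Un-nest:  f(f(a · a · a · b, c, c), b, c) + a + c + f(a · b · b · b + a · b · b · c + h(b, b) + h(c, b), b + b · b + c + c + g(c, c), f(b + b, h(b, c), b + b + c)) · f(f(f(c, c, c), f(a, b, a), b · b · c), a · b + b · c · c + g(c, a), a + b + b · c · c + f(b, c, a) + h(b, a))
  Sort:  a + c + f(a · b · b · b + a · b · b · c + h(b, b) + h(c, b), b + b · b + c + c + g(c, c), f(b + b, h(b, c), b + b + c)) · f(f(f(c, c, c), f(a, b, a), b · b · c), a · b + b · c · c + g(c, a), a + b + b · c · c + f(b, c, a) + h(b, a)) + f(f(a · a · a · b, c, c), b, c)

Answer: no — a + c + f(a · b · b · b + a · b · b · c + h(b, b) + h(c, b), b + b · b + c + c + g(c, c), f(b + b, h(b, c), b + b + c)) · f(f(f(c, c, c), b · b · c, f(a, b, a)), a · b + b · c · c + g(c, a), a + b + b · c · c + f(b, c, a) + h(b, a)) + f(f(a · a · a · b, c, c), b, c) vs a + c + f(a · b · b · b + a · b · b · c + h(b, b) + h(c, b), b + b · b + c + c + g(c, c), f(b + b, h(b, c), b + b + c)) · f(f(f(c, c, c), f(a, b, a), b · b · c), a · b + b · c · c + g(c, a), a + b + b · c · c + f(b, c, a) + h(b, a)) + f(f(a · a · a · b, c, c), b, c)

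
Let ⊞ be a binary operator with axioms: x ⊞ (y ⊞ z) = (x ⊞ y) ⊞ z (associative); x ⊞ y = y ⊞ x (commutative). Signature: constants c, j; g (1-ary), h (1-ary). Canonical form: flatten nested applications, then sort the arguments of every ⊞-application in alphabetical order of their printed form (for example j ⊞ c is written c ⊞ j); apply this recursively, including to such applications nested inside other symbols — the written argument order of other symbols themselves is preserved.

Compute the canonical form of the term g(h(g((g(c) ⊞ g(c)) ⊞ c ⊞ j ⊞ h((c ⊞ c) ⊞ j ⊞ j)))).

Answer: g(h(g(c ⊞ g(c) ⊞ g(c) ⊞ h(c ⊞ c ⊞ j ⊞ j) ⊞ j)))

Derivation:
Descend into:  (g(c) ⊞ g(c)) ⊞ c ⊞ j ⊞ h((c ⊞ c) ⊞ j ⊞ j)
Flatten:  g(c) ⊞ g(c) ⊞ c ⊞ j ⊞ h((c ⊞ c) ⊞ j ⊞ j)
Inside:  h((c ⊞ c) ⊞ j ⊞ j)  →  h(c ⊞ c ⊞ j ⊞ j)
Order the arguments:  c ⊞ g(c) ⊞ g(c) ⊞ h(c ⊞ c ⊞ j ⊞ j) ⊞ j
Reassemble:  g(h(g(c ⊞ g(c) ⊞ g(c) ⊞ h(c ⊞ c ⊞ j ⊞ j) ⊞ j)))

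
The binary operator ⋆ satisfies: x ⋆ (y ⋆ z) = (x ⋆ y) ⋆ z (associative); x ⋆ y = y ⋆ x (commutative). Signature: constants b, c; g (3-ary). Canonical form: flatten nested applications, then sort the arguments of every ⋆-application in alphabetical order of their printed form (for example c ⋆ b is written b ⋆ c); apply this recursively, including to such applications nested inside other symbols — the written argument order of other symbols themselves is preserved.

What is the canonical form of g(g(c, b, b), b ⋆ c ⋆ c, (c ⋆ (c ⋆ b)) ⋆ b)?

Answer: g(g(c, b, b), b ⋆ c ⋆ c, b ⋆ b ⋆ c ⋆ c)

Derivation:
Focus inside:  (c ⋆ (c ⋆ b)) ⋆ b
Un-nest:  c ⋆ c ⋆ b ⋆ b
Sort:  b ⋆ b ⋆ c ⋆ c
Rebuild:  g(g(c, b, b), b ⋆ c ⋆ c, b ⋆ b ⋆ c ⋆ c)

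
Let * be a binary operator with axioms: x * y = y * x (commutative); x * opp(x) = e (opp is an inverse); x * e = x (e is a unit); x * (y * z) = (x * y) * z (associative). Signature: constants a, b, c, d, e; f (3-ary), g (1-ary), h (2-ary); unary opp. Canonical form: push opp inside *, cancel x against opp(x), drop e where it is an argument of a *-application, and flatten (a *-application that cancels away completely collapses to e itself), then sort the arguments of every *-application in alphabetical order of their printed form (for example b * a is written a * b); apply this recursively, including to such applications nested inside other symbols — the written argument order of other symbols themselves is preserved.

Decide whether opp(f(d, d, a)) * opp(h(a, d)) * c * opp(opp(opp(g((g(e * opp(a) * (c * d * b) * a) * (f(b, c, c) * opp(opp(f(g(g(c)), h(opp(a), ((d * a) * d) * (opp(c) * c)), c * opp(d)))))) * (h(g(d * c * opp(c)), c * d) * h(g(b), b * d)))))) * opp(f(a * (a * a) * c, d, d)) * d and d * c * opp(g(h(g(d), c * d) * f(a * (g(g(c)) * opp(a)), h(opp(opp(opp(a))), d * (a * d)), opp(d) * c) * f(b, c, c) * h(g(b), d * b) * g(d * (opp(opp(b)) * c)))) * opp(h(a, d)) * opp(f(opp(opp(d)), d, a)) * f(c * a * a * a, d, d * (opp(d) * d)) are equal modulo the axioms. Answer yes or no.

Answer: no — c * d * opp(f(a * a * a * c, d, d)) * opp(f(d, d, a)) * opp(g(f(b, c, c) * f(g(g(c)), h(opp(a), a * d * d), c * opp(d)) * g(b * c * d) * h(g(b), b * d) * h(g(d), c * d))) * opp(h(a, d)) vs c * d * f(a * a * a * c, d, d) * opp(f(d, d, a)) * opp(g(f(b, c, c) * f(g(g(c)), h(opp(a), a * d * d), c * opp(d)) * g(b * c * d) * h(g(b), b * d) * h(g(d), c * d))) * opp(h(a, d))

Derivation:
Left:  opp(f(d, d, a)) * opp(h(a, d)) * c * opp(opp(opp(g((g(e * opp(a) * (c * d * b) * a) * (f(b, c, c) * opp(opp(f(g(g(c)), h(opp(a), ((d * a) * d) * (opp(c) * c)), c * opp(d)))))) * (h(g(d * c * opp(c)), c * d) * h(g(b), b * d)))))) * opp(f(a * (a * a) * c, d, d)) * d
  Push opp inside:  distribute opp over * and collapse double opp
  Collect terms:  opp(f(d, d, a)) * opp(h(a, d)) * c * opp(g(f(b, c, c) * f(g(g(c)), h(opp(a), a * d * d), c * opp(d)) * g(b * c * d) * h(g(b), b * d) * h(g(d), c * d))) * opp(f(a * a * a * c, d, d)) * d
  Sort:  c * d * opp(f(a * a * a * c, d, d)) * opp(f(d, d, a)) * opp(g(f(b, c, c) * f(g(g(c)), h(opp(a), a * d * d), c * opp(d)) * g(b * c * d) * h(g(b), b * d) * h(g(d), c * d))) * opp(h(a, d))
Right:  d * c * opp(g(h(g(d), c * d) * f(a * (g(g(c)) * opp(a)), h(opp(opp(opp(a))), d * (a * d)), opp(d) * c) * f(b, c, c) * h(g(b), d * b) * g(d * (opp(opp(b)) * c)))) * opp(h(a, d)) * opp(f(opp(opp(d)), d, a)) * f(c * a * a * a, d, d * (opp(d) * d))
  Push opp inside:  distribute opp over * and collapse double opp
  Collect:  d * c * opp(g(f(b, c, c) * f(g(g(c)), h(opp(a), a * d * d), c * opp(d)) * g(b * c * d) * h(g(b), b * d) * h(g(d), c * d))) * opp(h(a, d)) * opp(f(d, d, a)) * f(a * a * a * c, d, d)
  Sort arguments:  c * d * f(a * a * a * c, d, d) * opp(f(d, d, a)) * opp(g(f(b, c, c) * f(g(g(c)), h(opp(a), a * d * d), c * opp(d)) * g(b * c * d) * h(g(b), b * d) * h(g(d), c * d))) * opp(h(a, d))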